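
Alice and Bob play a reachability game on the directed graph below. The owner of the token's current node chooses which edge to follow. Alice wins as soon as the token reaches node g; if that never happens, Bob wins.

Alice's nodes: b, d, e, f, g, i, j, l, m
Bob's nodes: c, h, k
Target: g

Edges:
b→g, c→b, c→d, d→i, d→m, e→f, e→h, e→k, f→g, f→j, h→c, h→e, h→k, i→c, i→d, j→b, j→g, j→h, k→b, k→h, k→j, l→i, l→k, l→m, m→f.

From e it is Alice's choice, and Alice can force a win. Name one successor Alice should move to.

f

A0 = {g}
A1: add {b, f, j} — b (Alice) has b→g; f (Alice) has f→g; j (Alice) has j→g.
A2: add {e, m} — e (Alice) has e→f; m (Alice) has m→f.
A3: add {d, l} — d (Alice) has d→m; l (Alice) has l→m.
A4: add {c, i} — c (Bob): all of {b, d} already in; i (Alice) has i→d.
A5 = A4; e.g. h (Bob) can still go to k. Fixed point.
From e, successor f is in the attractor (rank 1); the other successors h, k are not.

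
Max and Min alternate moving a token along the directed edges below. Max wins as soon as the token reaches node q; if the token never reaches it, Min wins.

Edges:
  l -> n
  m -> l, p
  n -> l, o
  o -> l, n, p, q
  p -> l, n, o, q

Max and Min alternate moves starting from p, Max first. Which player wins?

Track states (vertex, player-to-move).
A0 = {(q,Max), (q,Min)}
A1: add {(o,Max), (p,Max)}.
(p,Max) ∈ A1 ⇒ Max forces the target.

Max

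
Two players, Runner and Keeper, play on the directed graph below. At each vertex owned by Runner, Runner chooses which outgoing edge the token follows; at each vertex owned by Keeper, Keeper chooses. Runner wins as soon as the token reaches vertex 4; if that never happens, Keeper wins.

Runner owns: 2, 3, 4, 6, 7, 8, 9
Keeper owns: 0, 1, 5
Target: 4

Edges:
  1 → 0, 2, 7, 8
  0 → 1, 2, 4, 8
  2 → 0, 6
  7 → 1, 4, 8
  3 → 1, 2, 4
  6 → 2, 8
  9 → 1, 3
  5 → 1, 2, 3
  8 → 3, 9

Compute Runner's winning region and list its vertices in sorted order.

2, 3, 4, 6, 7, 8, 9

A0 = {4}
A1: add {3, 7} — 3 (Runner) has 3→4; 7 (Runner) has 7→4.
A2: add {8, 9} — 8 (Runner) has 8→3; 9 (Runner) has 9→3.
A3: add {6} — 6 (Runner) has 6→8.
A4: add {2} — 2 (Runner) has 2→6.
A5 = A4; e.g. 0 (Keeper) can still go to 1. Fixed point.
Runner's winning region = {2, 3, 4, 6, 7, 8, 9}.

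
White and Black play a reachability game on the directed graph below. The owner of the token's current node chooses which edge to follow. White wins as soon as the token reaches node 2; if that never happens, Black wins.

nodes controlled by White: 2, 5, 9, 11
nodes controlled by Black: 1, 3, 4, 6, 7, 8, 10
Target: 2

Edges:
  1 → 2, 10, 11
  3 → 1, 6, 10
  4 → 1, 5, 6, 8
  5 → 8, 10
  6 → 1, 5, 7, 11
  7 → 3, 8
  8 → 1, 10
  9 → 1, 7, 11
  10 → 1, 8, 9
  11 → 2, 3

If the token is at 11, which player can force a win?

A0 = {2}
A1: add {11} — 11 (White) has 11→2.
11 ∈ A1, so White can force the target.

White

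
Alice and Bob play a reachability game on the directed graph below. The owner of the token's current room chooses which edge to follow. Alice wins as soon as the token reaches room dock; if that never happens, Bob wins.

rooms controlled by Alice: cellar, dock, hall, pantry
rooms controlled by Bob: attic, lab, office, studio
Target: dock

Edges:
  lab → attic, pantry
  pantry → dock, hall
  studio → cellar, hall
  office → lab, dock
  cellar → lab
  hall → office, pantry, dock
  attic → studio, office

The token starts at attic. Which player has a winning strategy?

Bob

A0 = {dock}
A1: add {hall, pantry} — pantry (Alice) has pantry→dock; hall (Alice) has hall→dock.
A2 = A1; e.g. studio (Bob) can still go to cellar. Fixed point.
attic never enters the attractor, so Bob can avoid the target forever.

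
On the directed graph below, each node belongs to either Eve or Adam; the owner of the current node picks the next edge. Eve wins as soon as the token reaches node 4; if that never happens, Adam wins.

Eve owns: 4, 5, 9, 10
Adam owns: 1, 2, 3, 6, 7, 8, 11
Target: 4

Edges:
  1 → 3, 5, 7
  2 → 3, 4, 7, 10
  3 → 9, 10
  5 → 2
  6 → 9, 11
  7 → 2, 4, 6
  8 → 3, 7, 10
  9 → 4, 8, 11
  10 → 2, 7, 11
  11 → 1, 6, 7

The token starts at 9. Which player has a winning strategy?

A0 = {4}
A1: add {9} — 9 (Eve) has 9→4.
A2 = A1; e.g. 1 (Adam) can still go to 3. Fixed point.
9 ∈ A1, so Eve can force the target.

Eve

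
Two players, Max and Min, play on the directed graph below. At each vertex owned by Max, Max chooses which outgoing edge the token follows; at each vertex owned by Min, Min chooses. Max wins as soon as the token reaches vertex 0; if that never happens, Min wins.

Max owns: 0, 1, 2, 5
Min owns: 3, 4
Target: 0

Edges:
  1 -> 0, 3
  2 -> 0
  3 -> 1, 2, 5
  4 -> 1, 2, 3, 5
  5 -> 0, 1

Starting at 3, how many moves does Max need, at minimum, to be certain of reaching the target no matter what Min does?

A0 = {0}
A1: add {1, 2, 5} — 1 (Max) has 1→0; 2 (Max) has 2→0; 5 (Max) has 5→0.
A2: add {3} — 3 (Min): all of {1, 2, 5} already in.
3 enters the attractor at level 2, so Max can force the target in 2 moves from there.

2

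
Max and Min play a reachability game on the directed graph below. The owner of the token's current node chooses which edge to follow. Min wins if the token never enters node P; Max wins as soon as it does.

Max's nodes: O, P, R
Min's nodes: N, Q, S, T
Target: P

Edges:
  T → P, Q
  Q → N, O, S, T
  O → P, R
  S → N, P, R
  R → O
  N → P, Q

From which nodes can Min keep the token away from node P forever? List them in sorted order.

A0 = {P}
A1: add {O} — O (Max) has O→P.
A2: add {R} — R (Max) has R→O.
A3 = A2; e.g. N (Min) can still go to Q. Fixed point.
Max's attractor = {O, P, R}; Min avoids the target exactly from the complement.

N, Q, S, T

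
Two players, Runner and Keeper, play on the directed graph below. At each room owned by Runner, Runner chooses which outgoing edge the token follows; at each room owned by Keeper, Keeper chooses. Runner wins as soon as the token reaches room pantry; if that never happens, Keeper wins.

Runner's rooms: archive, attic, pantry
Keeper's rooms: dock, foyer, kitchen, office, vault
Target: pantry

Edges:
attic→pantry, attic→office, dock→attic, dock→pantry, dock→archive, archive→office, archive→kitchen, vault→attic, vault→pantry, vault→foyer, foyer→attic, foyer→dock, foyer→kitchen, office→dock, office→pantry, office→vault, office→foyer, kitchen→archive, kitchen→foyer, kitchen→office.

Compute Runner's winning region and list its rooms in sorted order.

attic, pantry

A0 = {pantry}
A1: add {attic} — attic (Runner) has attic→pantry.
A2 = A1; e.g. dock (Keeper) can still go to archive. Fixed point.
Runner's winning region = {attic, pantry}.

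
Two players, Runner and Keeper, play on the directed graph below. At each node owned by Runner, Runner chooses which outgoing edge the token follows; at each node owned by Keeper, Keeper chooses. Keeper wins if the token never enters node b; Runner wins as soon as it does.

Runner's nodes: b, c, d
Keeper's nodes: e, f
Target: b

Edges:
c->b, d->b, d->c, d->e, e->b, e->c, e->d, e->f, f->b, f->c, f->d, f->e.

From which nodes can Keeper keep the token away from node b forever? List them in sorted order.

A0 = {b}
A1: add {c, d} — c (Runner) has c→b; d (Runner) has d→b.
A2 = A1; e.g. e (Keeper) can still go to f. Fixed point.
Runner's attractor = {b, c, d}; Keeper avoids the target exactly from the complement.

e, f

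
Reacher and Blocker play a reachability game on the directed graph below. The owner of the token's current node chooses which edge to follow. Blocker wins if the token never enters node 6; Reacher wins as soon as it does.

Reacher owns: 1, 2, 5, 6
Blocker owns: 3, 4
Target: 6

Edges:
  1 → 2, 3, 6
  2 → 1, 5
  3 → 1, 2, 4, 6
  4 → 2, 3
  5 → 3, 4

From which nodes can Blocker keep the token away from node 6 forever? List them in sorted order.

3, 4, 5

A0 = {6}
A1: add {1} — 1 (Reacher) has 1→6.
A2: add {2} — 2 (Reacher) has 2→1.
A3 = A2; e.g. 3 (Blocker) can still go to 4. Fixed point.
Reacher's attractor = {1, 2, 6}; Blocker avoids the target exactly from the complement.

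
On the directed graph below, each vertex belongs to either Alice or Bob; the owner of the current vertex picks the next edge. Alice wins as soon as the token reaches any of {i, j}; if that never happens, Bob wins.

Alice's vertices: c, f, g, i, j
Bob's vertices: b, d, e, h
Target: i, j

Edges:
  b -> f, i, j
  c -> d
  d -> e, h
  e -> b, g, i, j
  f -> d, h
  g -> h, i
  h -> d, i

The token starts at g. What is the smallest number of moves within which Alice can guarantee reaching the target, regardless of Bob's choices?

1

A0 = {i, j}
A1: add {g} — g (Alice) has g→i.
A2 = A1; e.g. b (Bob) can still go to f. Fixed point.
g enters the attractor at level 1, so Alice can force the target in 1 move from there.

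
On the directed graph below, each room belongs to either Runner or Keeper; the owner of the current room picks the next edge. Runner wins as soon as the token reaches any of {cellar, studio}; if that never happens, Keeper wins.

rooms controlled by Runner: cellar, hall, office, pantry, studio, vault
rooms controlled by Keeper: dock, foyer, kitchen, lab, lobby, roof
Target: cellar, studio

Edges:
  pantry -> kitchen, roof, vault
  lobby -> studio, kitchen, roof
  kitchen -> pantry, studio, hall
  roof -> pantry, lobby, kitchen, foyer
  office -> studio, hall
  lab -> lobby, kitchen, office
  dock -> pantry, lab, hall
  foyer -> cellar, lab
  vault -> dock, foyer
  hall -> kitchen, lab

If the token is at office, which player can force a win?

Runner

A0 = {cellar, studio}
A1: add {office} — office (Runner) has office→studio.
A2 = A1; e.g. pantry (Runner) has no edge into A1. Fixed point.
office ∈ A1, so Runner can force the target.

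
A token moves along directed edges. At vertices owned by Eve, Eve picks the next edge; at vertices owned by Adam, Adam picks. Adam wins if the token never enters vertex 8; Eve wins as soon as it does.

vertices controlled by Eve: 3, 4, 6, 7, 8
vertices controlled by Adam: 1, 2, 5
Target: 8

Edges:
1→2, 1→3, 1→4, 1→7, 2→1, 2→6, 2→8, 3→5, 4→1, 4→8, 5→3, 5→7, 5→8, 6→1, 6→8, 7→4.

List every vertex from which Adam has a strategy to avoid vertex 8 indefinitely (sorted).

1, 2, 3, 5

A0 = {8}
A1: add {4, 6} — 4 (Eve) has 4→8; 6 (Eve) has 6→8.
A2: add {7} — 7 (Eve) has 7→4.
A3 = A2; e.g. 1 (Adam) can still go to 2. Fixed point.
Eve's attractor = {4, 6, 7, 8}; Adam avoids the target exactly from the complement.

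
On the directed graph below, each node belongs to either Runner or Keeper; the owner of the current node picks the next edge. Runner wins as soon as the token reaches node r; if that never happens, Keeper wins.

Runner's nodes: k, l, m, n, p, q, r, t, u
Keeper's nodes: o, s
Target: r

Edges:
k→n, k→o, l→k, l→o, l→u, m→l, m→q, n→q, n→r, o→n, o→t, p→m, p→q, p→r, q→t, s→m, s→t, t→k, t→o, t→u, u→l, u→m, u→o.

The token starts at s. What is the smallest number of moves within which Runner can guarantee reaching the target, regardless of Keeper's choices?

5

A0 = {r}
A1: add {n, p} — n (Runner) has n→r; p (Runner) has p→r.
A2: add {k} — k (Runner) has k→n.
A3: add {l, t} — l (Runner) has l→k; t (Runner) has t→k.
A4: add {m, o, q, u} — m (Runner) has m→l; o (Keeper): all of {n, t} already in; q (Runner) has q→t; u (Runner) has u→l.
A5: add {s} — s (Keeper): all of {m, t} already in.
A5 = all vertices. Fixed point.
s enters the attractor at level 5, so Runner can force the target in 5 moves from there.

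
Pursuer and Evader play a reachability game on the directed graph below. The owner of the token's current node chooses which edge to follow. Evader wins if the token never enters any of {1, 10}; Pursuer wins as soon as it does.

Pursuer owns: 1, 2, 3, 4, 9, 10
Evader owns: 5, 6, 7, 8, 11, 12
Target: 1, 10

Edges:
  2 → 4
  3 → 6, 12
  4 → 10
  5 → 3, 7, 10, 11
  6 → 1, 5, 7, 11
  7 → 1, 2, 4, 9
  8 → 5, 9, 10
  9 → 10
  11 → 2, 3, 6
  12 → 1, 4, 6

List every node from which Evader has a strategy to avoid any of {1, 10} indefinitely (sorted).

A0 = {1, 10}
A1: add {4, 9} — 4 (Pursuer) has 4→10; 9 (Pursuer) has 9→10.
A2: add {2} — 2 (Pursuer) has 2→4.
A3: add {7} — 7 (Evader): all of {1, 2, 4, 9} already in.
A4 = A3; e.g. 3 (Pursuer) has no edge into A3. Fixed point.
Pursuer's attractor = {1, 2, 4, 7, 9, 10}; Evader avoids the target exactly from the complement.

3, 5, 6, 8, 11, 12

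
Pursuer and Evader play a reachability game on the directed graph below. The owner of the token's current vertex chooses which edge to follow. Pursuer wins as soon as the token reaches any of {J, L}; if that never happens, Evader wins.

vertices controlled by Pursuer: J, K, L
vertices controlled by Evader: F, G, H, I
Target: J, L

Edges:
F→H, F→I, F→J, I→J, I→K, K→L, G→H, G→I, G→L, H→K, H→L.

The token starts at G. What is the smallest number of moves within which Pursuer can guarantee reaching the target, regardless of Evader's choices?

A0 = {J, L}
A1: add {K} — K (Pursuer) has K→L.
A2: add {H, I} — H (Evader): all of {K, L} already in; I (Evader): all of {J, K} already in.
A3: add {F, G} — F (Evader): all of {H, I, J} already in; G (Evader): all of {H, I, L} already in.
A3 = all vertices. Fixed point.
G enters the attractor at level 3, so Pursuer can force the target in 3 moves from there.

3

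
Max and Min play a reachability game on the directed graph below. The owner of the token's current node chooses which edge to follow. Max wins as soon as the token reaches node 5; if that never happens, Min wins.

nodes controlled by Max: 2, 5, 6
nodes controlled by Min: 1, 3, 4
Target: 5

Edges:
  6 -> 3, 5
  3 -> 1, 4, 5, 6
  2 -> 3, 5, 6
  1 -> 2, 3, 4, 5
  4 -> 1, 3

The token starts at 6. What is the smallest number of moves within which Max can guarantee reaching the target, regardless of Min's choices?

1

A0 = {5}
A1: add {2, 6} — 2 (Max) has 2→5; 6 (Max) has 6→5.
A2 = A1; e.g. 1 (Min) can still go to 3. Fixed point.
6 enters the attractor at level 1, so Max can force the target in 1 move from there.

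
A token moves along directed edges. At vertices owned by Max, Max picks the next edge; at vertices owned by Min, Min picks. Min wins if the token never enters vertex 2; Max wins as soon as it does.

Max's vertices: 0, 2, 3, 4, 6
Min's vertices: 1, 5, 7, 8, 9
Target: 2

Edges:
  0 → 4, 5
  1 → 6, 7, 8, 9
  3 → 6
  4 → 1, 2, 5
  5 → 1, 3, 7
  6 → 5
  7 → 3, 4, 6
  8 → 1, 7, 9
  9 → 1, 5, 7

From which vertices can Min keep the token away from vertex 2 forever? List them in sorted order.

A0 = {2}
A1: add {4} — 4 (Max) has 4→2.
A2: add {0} — 0 (Max) has 0→4.
A3 = A2; e.g. 1 (Min) can still go to 6. Fixed point.
Max's attractor = {0, 2, 4}; Min avoids the target exactly from the complement.

1, 3, 5, 6, 7, 8, 9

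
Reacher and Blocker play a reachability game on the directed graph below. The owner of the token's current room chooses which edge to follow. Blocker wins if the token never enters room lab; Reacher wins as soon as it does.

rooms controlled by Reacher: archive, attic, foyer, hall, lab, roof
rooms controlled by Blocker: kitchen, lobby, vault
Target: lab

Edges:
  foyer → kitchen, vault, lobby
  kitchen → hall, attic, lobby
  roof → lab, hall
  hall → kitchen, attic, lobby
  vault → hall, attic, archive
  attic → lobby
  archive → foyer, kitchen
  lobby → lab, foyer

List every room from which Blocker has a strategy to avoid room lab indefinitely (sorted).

archive, attic, foyer, hall, kitchen, lobby, vault

A0 = {lab}
A1: add {roof} — roof (Reacher) has roof→lab.
A2 = A1; e.g. foyer (Reacher) has no edge into A1. Fixed point.
Reacher's attractor = {lab, roof}; Blocker avoids the target exactly from the complement.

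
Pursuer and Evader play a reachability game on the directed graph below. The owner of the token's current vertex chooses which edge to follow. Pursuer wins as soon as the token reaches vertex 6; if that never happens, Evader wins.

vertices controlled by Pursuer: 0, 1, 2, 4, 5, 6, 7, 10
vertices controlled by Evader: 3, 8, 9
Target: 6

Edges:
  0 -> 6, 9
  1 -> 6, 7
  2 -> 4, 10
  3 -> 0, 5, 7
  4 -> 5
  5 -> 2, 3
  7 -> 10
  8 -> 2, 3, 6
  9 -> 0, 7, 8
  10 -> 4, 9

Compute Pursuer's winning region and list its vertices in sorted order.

A0 = {6}
A1: add {0, 1} — 0 (Pursuer) has 0→6; 1 (Pursuer) has 1→6.
A2 = A1; e.g. 2 (Pursuer) has no edge into A1. Fixed point.
Pursuer's winning region = {0, 1, 6}.

0, 1, 6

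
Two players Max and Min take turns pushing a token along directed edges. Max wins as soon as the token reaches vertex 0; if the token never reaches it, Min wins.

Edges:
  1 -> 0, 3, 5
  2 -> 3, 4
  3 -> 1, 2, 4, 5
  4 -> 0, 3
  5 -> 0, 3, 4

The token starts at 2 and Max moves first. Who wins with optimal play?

Min

Track states (vertex, player-to-move).
A0 = {(0,Max), (0,Min)}
A1: add {(1,Max), (4,Max), (5,Max)}.
A2 = A1; e.g. (1,Min) stays out. (2,Max) never enters ⇒ Min avoids the target.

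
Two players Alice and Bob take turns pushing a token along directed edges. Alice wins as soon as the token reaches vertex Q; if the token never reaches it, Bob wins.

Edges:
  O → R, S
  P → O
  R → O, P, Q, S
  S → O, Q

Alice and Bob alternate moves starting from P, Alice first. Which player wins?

Track states (vertex, player-to-move).
A0 = {(Q,Alice), (Q,Bob)}
A1: add {(R,Alice), (S,Alice)}.
A2: add {(O,Bob)}.
A3: add {(P,Alice)}.
(P,Alice) ∈ A3 ⇒ Alice forces the target.

Alice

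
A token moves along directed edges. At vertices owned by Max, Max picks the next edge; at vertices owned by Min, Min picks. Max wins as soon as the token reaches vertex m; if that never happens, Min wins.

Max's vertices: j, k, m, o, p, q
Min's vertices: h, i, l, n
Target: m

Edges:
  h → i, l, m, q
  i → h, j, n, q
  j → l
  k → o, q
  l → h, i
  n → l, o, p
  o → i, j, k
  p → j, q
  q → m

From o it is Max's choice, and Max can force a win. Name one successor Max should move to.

A0 = {m}
A1: add {q} — q (Max) has q→m.
A2: add {k, p} — k (Max) has k→q; p (Max) has p→q.
A3: add {o} — o (Max) has o→k.
A4 = A3; e.g. h (Min) can still go to i. Fixed point.
From o, successor k is in the attractor (rank 2); the other successors i, j are not.

k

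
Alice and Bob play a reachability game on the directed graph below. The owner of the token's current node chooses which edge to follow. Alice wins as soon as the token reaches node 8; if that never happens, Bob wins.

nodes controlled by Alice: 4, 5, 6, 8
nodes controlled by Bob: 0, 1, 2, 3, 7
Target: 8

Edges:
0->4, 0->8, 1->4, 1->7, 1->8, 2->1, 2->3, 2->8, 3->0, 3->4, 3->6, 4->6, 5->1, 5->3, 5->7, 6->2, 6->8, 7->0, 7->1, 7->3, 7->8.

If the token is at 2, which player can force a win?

A0 = {8}
A1: add {6} — 6 (Alice) has 6→8.
A2: add {4} — 4 (Alice) has 4→6.
A3: add {0} — 0 (Bob): all of {4, 8} already in.
A4: add {3} — 3 (Bob): all of {0, 4, 6} already in.
A5: add {5} — 5 (Alice) has 5→3.
A6 = A5; e.g. 1 (Bob) can still go to 7. Fixed point.
2 never enters the attractor, so Bob can avoid the target forever.

Bob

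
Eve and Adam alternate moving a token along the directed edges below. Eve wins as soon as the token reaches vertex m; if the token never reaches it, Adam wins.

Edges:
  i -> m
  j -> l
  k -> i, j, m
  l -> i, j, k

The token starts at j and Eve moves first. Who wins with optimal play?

Track states (vertex, player-to-move).
A0 = {(m,Eve), (m,Adam)}
A1: add {(i,Eve), (i,Adam), (k,Eve)}.
A2: add {(l,Eve)}.
A3: add {(j,Adam)}.
A4 = A3; e.g. (j,Eve) stays out. (j,Eve) never enters ⇒ Adam avoids the target.

Adam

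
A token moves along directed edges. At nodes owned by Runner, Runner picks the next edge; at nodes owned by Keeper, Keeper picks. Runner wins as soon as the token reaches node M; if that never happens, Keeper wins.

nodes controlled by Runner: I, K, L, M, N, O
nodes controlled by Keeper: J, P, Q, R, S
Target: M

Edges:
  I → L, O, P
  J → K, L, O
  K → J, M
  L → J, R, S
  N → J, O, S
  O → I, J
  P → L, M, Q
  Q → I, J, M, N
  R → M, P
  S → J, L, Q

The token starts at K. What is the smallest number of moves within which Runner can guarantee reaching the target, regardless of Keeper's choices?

1

A0 = {M}
A1: add {K} — K (Runner) has K→M.
A2 = A1; e.g. I (Runner) has no edge into A1. Fixed point.
K enters the attractor at level 1, so Runner can force the target in 1 move from there.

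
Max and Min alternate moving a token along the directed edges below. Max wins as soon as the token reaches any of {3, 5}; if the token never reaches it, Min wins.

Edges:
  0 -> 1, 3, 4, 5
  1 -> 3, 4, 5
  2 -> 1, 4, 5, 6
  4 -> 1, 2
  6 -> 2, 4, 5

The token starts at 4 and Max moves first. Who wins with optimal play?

Min

Track states (vertex, player-to-move).
A0 = {(3,Max), (3,Min), (5,Max), (5,Min)}
A1: add {(0,Max), (1,Max), (2,Max), (6,Max)}.
A2: add {(4,Min)}.
A3 = A2; e.g. (0,Min) stays out. (4,Max) never enters ⇒ Min avoids the target.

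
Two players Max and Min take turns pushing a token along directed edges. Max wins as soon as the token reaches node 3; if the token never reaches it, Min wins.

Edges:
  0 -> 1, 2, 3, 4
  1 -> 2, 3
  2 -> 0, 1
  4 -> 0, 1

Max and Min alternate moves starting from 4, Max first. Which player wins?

Track states (vertex, player-to-move).
A0 = {(3,Max), (3,Min)}
A1: add {(0,Max), (1,Max)}.
A2: add {(2,Min), (4,Min)}.
A3 = A2; e.g. (0,Min) stays out. (4,Max) never enters ⇒ Min avoids the target.

Min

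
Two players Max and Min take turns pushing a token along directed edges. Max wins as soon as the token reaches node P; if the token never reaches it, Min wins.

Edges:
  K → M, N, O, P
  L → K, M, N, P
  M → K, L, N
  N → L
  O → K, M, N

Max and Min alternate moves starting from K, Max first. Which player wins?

Max

Track states (vertex, player-to-move).
A0 = {(P,Max), (P,Min)}
A1: add {(K,Max), (L,Max)}.
(K,Max) ∈ A1 ⇒ Max forces the target.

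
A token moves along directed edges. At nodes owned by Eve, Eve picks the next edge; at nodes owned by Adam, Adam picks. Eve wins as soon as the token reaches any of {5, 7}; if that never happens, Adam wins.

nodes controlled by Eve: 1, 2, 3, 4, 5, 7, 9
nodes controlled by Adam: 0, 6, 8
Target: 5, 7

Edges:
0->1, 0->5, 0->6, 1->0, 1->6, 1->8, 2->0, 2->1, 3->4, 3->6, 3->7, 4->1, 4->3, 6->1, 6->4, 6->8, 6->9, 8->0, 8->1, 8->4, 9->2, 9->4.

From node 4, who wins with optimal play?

A0 = {5, 7}
A1: add {3} — 3 (Eve) has 3→7.
A2: add {4} — 4 (Eve) has 4→3.
4 ∈ A2, so Eve can force the target.

Eve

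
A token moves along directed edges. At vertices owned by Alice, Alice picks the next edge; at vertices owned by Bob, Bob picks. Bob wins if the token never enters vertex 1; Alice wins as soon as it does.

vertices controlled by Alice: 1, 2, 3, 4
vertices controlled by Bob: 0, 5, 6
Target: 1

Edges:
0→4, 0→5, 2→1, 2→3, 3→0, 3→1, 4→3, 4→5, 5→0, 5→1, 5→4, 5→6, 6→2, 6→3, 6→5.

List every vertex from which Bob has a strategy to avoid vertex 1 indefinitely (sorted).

A0 = {1}
A1: add {2, 3} — 2 (Alice) has 2→1; 3 (Alice) has 3→1.
A2: add {4} — 4 (Alice) has 4→3.
A3 = A2; e.g. 0 (Bob) can still go to 5. Fixed point.
Alice's attractor = {1, 2, 3, 4}; Bob avoids the target exactly from the complement.

0, 5, 6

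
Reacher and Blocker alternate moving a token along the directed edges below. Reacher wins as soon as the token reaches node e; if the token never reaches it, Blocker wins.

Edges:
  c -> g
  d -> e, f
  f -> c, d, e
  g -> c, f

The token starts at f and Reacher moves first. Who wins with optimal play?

Track states (vertex, player-to-move).
A0 = {(e,Reacher), (e,Blocker)}
A1: add {(d,Reacher), (f,Reacher)}.
(f,Reacher) ∈ A1 ⇒ Reacher forces the target.

Reacher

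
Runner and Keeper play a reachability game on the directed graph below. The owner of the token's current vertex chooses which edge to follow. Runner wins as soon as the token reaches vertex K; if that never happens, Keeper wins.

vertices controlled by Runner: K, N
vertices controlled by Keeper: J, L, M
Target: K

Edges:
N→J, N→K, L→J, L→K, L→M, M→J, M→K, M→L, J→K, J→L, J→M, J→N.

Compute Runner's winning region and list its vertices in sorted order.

A0 = {K}
A1: add {N} — N (Runner) has N→K.
A2 = A1; e.g. J (Keeper) can still go to L. Fixed point.
Runner's winning region = {K, N}.

K, N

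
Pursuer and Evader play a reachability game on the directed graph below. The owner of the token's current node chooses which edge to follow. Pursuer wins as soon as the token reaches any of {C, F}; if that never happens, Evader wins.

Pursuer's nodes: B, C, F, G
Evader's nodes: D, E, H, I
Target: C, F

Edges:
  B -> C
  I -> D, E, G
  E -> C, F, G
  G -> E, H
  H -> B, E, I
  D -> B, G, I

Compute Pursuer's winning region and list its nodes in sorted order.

B, C, F

A0 = {C, F}
A1: add {B} — B (Pursuer) has B→C.
A2 = A1; e.g. D (Evader) can still go to G. Fixed point.
Pursuer's winning region = {B, C, F}.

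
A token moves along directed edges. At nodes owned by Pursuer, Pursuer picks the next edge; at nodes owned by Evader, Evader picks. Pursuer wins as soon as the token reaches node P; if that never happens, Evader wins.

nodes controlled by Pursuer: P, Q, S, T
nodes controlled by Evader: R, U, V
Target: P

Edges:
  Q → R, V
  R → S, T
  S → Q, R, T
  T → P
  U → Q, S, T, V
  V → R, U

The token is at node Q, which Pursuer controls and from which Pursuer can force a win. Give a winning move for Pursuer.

A0 = {P}
A1: add {T} — T (Pursuer) has T→P.
A2: add {S} — S (Pursuer) has S→T.
A3: add {R} — R (Evader): all of {S, T} already in.
A4: add {Q} — Q (Pursuer) has Q→R.
A5 = A4; e.g. U (Evader) can still go to V. Fixed point.
From Q, successor R is in the attractor (rank 3); the other successor V is not.

R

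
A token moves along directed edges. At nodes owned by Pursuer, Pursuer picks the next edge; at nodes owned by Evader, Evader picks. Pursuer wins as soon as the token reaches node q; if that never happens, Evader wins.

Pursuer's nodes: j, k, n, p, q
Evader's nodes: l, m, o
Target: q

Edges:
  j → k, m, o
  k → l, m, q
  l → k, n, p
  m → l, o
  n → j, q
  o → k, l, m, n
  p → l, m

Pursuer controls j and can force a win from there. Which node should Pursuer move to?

k

A0 = {q}
A1: add {k, n} — k (Pursuer) has k→q; n (Pursuer) has n→q.
A2: add {j} — j (Pursuer) has j→k.
A3 = A2; e.g. l (Evader) can still go to p. Fixed point.
From j, successor k is in the attractor (rank 1); the other successors m, o are not.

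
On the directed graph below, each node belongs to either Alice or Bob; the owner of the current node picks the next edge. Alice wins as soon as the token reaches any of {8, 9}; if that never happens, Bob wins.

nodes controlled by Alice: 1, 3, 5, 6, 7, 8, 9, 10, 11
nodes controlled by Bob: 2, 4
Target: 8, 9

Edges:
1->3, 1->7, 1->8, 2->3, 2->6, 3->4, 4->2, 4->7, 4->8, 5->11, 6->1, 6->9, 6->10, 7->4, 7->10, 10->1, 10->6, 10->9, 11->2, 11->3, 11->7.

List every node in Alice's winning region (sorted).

A0 = {8, 9}
A1: add {1, 6, 10} — 1 (Alice) has 1→8; 6 (Alice) has 6→9; 10 (Alice) has 10→9.
A2: add {7} — 7 (Alice) has 7→10.
A3: add {11} — 11 (Alice) has 11→7.
A4: add {5} — 5 (Alice) has 5→11.
A5 = A4; e.g. 2 (Bob) can still go to 3. Fixed point.
Alice's winning region = {1, 5, 6, 7, 8, 9, 10, 11}.

1, 5, 6, 7, 8, 9, 10, 11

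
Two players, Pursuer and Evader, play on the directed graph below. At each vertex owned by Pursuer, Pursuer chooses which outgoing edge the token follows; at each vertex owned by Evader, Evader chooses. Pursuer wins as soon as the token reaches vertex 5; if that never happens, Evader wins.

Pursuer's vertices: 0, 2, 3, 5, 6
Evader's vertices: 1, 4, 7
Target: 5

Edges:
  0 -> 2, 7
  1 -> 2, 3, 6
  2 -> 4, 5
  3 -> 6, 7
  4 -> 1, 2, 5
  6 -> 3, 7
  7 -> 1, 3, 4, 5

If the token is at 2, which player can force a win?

Pursuer

A0 = {5}
A1: add {2} — 2 (Pursuer) has 2→5.
2 ∈ A1, so Pursuer can force the target.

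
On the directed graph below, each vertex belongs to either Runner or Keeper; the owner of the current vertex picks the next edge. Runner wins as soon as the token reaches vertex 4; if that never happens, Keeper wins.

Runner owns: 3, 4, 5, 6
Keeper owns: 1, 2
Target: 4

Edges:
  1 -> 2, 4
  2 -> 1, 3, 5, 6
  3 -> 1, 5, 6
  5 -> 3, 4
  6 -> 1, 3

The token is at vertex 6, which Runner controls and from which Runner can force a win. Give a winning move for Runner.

A0 = {4}
A1: add {5} — 5 (Runner) has 5→4.
A2: add {3} — 3 (Runner) has 3→5.
A3: add {6} — 6 (Runner) has 6→3.
A4 = A3; e.g. 1 (Keeper) can still go to 2. Fixed point.
From 6, successor 3 is in the attractor (rank 2); the other successor 1 is not.

3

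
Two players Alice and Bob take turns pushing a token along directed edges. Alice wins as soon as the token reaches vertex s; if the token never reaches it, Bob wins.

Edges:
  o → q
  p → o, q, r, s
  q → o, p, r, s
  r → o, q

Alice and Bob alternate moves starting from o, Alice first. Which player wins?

Bob

Track states (vertex, player-to-move).
A0 = {(s,Alice), (s,Bob)}
A1: add {(p,Alice), (q,Alice)}.
A2: add {(o,Bob)}.
A3: add {(r,Alice)}.
A4 = A3; e.g. (o,Alice) stays out. (o,Alice) never enters ⇒ Bob avoids the target.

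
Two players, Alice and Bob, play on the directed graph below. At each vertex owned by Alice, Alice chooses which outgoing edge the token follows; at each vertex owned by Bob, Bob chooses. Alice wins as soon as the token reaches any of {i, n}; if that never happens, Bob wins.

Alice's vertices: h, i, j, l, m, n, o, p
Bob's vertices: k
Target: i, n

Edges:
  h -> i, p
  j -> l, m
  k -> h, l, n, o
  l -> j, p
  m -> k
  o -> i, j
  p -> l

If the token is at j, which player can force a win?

Bob

A0 = {i, n}
A1: add {h, o} — h (Alice) has h→i; o (Alice) has o→i.
A2 = A1; e.g. j (Alice) has no edge into A1. Fixed point.
j never enters the attractor, so Bob can avoid the target forever.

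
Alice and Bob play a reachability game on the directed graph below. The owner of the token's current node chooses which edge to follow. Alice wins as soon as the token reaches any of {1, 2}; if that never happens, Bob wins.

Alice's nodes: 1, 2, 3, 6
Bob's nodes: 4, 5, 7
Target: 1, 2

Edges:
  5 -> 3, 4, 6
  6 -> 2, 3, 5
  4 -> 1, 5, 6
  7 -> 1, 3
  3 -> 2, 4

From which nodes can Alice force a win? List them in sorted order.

A0 = {1, 2}
A1: add {3, 6} — 3 (Alice) has 3→2; 6 (Alice) has 6→2.
A2: add {7} — 7 (Bob): all of {1, 3} already in.
A3 = A2; e.g. 4 (Bob) can still go to 5. Fixed point.
Alice's winning region = {1, 2, 3, 6, 7}.

1, 2, 3, 6, 7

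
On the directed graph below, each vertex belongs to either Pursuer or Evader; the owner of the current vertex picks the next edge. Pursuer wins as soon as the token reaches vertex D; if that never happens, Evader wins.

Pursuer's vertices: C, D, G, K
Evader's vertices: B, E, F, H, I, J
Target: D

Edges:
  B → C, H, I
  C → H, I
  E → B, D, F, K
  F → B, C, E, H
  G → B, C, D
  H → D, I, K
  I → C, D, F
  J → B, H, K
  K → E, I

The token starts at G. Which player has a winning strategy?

A0 = {D}
A1: add {G} — G (Pursuer) has G→D.
A2 = A1; e.g. B (Evader) can still go to C. Fixed point.
G ∈ A1, so Pursuer can force the target.

Pursuer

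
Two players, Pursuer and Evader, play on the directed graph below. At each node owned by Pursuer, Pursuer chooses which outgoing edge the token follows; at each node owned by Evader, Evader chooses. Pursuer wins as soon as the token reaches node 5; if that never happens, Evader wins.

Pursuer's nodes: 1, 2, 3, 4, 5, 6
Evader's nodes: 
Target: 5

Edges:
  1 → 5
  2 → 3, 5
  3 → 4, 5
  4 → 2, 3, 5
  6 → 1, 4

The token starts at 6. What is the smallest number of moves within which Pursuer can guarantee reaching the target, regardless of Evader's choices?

A0 = {5}
A1: add {1, 2, 3, 4} — 1 (Pursuer) has 1→5; 2 (Pursuer) has 2→5; 3 (Pursuer) has 3→5; 4 (Pursuer) has 4→5.
A2: add {6} — 6 (Pursuer) has 6→1.
A2 = all vertices. Fixed point.
6 enters the attractor at level 2, so Pursuer can force the target in 2 moves from there.

2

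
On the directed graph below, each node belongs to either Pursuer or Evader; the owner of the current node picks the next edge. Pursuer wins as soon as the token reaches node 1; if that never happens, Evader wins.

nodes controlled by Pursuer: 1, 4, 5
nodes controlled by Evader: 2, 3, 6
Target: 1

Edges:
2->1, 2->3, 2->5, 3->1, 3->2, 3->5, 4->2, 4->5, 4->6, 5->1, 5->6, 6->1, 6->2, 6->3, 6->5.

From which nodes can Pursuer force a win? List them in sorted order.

A0 = {1}
A1: add {5} — 5 (Pursuer) has 5→1.
A2: add {4} — 4 (Pursuer) has 4→5.
A3 = A2; e.g. 2 (Evader) can still go to 3. Fixed point.
Pursuer's winning region = {1, 4, 5}.

1, 4, 5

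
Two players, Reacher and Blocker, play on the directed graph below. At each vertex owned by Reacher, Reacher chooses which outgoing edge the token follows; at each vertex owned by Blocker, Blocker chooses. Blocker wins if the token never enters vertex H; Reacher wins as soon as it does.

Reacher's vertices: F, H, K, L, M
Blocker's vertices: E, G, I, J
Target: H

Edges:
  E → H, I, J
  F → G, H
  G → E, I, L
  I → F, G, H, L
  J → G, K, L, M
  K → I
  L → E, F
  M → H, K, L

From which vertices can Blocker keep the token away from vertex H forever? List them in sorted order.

E, G, I, J, K

A0 = {H}
A1: add {F, M} — F (Reacher) has F→H; M (Reacher) has M→H.
A2: add {L} — L (Reacher) has L→F.
A3 = A2; e.g. E (Blocker) can still go to I. Fixed point.
Reacher's attractor = {F, H, L, M}; Blocker avoids the target exactly from the complement.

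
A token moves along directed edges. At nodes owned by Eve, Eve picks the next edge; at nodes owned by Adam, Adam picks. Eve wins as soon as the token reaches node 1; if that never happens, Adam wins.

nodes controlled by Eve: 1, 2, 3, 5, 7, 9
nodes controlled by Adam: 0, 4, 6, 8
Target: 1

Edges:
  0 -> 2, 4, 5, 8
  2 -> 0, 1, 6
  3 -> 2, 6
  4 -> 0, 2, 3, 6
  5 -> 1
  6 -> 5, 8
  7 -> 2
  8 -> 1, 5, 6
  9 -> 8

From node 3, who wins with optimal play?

A0 = {1}
A1: add {2, 5} — 2 (Eve) has 2→1; 5 (Eve) has 5→1.
A2: add {3, 7} — 3 (Eve) has 3→2; 7 (Eve) has 7→2.
A3 = A2; e.g. 0 (Adam) can still go to 4. Fixed point.
3 ∈ A2, so Eve can force the target.

Eve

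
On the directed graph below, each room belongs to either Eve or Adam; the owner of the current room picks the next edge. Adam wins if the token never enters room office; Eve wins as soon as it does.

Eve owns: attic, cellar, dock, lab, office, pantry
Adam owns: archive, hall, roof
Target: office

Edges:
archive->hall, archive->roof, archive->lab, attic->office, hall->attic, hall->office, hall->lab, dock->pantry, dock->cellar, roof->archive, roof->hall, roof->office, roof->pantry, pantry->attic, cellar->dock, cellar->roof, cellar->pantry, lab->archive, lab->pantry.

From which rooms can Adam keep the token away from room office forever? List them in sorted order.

archive, roof

A0 = {office}
A1: add {attic} — attic (Eve) has attic→office.
A2: add {pantry} — pantry (Eve) has pantry→attic.
A3: add {cellar, dock, lab} — dock (Eve) has dock→pantry; cellar (Eve) has cellar→pantry; lab (Eve) has lab→pantry.
A4: add {hall} — hall (Adam): all of {attic, office, lab} already in.
A5 = A4; e.g. archive (Adam) can still go to roof. Fixed point.
Eve's attractor = {attic, cellar, dock, hall, lab, office, pantry}; Adam avoids the target exactly from the complement.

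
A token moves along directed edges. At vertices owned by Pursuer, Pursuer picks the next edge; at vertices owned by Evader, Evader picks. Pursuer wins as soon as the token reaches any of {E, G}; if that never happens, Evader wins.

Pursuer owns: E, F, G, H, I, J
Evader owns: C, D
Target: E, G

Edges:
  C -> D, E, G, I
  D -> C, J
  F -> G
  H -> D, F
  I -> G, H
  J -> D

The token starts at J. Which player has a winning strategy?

A0 = {E, G}
A1: add {F, I} — F (Pursuer) has F→G; I (Pursuer) has I→G.
A2: add {H} — H (Pursuer) has H→F.
A3 = A2; e.g. C (Evader) can still go to D. Fixed point.
J never enters the attractor, so Evader can avoid the target forever.

Evader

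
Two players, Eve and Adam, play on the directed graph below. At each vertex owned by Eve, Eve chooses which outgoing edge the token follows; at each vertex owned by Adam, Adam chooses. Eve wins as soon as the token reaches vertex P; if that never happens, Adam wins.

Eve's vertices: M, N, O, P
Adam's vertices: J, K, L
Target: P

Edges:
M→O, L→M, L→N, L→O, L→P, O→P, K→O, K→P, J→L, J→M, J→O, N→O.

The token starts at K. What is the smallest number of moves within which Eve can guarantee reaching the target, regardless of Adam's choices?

2

A0 = {P}
A1: add {O} — O (Eve) has O→P.
A2: add {K, M, N} — K (Adam): all of {O, P} already in; M (Eve) has M→O; N (Eve) has N→O.
K enters the attractor at level 2, so Eve can force the target in 2 moves from there.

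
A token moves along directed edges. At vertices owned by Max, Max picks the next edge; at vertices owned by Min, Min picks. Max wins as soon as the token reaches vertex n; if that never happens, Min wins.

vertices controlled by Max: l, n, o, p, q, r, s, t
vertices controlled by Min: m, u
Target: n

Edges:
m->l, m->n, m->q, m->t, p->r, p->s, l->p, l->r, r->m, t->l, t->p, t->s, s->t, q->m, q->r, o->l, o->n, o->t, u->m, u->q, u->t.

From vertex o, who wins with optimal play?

Max

A0 = {n}
A1: add {o} — o (Max) has o→n.
A2 = A1; e.g. l (Max) has no edge into A1. Fixed point.
o ∈ A1, so Max can force the target.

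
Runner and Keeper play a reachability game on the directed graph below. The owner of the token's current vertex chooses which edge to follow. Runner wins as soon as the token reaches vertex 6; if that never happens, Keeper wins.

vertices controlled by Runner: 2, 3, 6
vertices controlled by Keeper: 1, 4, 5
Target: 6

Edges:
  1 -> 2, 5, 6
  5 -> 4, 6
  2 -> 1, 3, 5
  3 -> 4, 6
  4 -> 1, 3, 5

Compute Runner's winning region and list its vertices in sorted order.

2, 3, 6

A0 = {6}
A1: add {3} — 3 (Runner) has 3→6.
A2: add {2} — 2 (Runner) has 2→3.
A3 = A2; e.g. 1 (Keeper) can still go to 5. Fixed point.
Runner's winning region = {2, 3, 6}.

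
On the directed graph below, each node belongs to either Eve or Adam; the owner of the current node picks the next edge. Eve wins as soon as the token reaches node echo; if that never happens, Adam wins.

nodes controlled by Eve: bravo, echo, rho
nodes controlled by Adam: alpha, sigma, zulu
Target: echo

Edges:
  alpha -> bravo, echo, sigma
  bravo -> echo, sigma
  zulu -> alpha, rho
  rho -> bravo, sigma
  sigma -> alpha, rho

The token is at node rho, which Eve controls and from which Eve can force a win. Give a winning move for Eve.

A0 = {echo}
A1: add {bravo} — bravo (Eve) has bravo→echo.
A2: add {rho} — rho (Eve) has rho→bravo.
A3 = A2; e.g. alpha (Adam) can still go to sigma. Fixed point.
From rho, successor bravo is in the attractor (rank 1); the other successor sigma is not.

bravo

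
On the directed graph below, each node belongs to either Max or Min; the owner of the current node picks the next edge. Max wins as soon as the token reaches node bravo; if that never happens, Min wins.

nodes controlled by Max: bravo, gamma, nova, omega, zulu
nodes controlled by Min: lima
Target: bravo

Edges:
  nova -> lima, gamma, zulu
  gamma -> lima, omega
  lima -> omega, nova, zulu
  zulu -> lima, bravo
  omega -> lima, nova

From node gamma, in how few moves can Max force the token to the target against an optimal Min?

A0 = {bravo}
A1: add {zulu} — zulu (Max) has zulu→bravo.
A2: add {nova} — nova (Max) has nova→zulu.
A3: add {omega} — omega (Max) has omega→nova.
A4: add {gamma, lima} — lima (Min): all of {omega, nova, zulu} already in; gamma (Max) has gamma→omega.
A4 = all vertices. Fixed point.
gamma enters the attractor at level 4, so Max can force the target in 4 moves from there.

4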